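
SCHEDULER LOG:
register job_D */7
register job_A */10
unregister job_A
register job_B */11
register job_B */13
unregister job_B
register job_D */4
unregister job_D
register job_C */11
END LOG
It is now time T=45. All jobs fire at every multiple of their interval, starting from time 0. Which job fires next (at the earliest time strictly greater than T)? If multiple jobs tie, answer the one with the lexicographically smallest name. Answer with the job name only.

Answer: job_C

Derivation:
Op 1: register job_D */7 -> active={job_D:*/7}
Op 2: register job_A */10 -> active={job_A:*/10, job_D:*/7}
Op 3: unregister job_A -> active={job_D:*/7}
Op 4: register job_B */11 -> active={job_B:*/11, job_D:*/7}
Op 5: register job_B */13 -> active={job_B:*/13, job_D:*/7}
Op 6: unregister job_B -> active={job_D:*/7}
Op 7: register job_D */4 -> active={job_D:*/4}
Op 8: unregister job_D -> active={}
Op 9: register job_C */11 -> active={job_C:*/11}
  job_C: interval 11, next fire after T=45 is 55
Earliest = 55, winner (lex tiebreak) = job_C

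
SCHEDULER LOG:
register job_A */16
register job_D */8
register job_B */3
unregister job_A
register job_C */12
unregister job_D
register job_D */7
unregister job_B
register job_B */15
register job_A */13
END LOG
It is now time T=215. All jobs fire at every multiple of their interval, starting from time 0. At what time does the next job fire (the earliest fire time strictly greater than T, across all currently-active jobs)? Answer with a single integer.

Op 1: register job_A */16 -> active={job_A:*/16}
Op 2: register job_D */8 -> active={job_A:*/16, job_D:*/8}
Op 3: register job_B */3 -> active={job_A:*/16, job_B:*/3, job_D:*/8}
Op 4: unregister job_A -> active={job_B:*/3, job_D:*/8}
Op 5: register job_C */12 -> active={job_B:*/3, job_C:*/12, job_D:*/8}
Op 6: unregister job_D -> active={job_B:*/3, job_C:*/12}
Op 7: register job_D */7 -> active={job_B:*/3, job_C:*/12, job_D:*/7}
Op 8: unregister job_B -> active={job_C:*/12, job_D:*/7}
Op 9: register job_B */15 -> active={job_B:*/15, job_C:*/12, job_D:*/7}
Op 10: register job_A */13 -> active={job_A:*/13, job_B:*/15, job_C:*/12, job_D:*/7}
  job_A: interval 13, next fire after T=215 is 221
  job_B: interval 15, next fire after T=215 is 225
  job_C: interval 12, next fire after T=215 is 216
  job_D: interval 7, next fire after T=215 is 217
Earliest fire time = 216 (job job_C)

Answer: 216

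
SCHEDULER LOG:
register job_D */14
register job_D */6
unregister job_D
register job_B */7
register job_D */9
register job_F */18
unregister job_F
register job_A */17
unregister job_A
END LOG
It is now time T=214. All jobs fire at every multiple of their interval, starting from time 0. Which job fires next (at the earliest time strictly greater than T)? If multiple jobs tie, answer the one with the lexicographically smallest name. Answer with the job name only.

Op 1: register job_D */14 -> active={job_D:*/14}
Op 2: register job_D */6 -> active={job_D:*/6}
Op 3: unregister job_D -> active={}
Op 4: register job_B */7 -> active={job_B:*/7}
Op 5: register job_D */9 -> active={job_B:*/7, job_D:*/9}
Op 6: register job_F */18 -> active={job_B:*/7, job_D:*/9, job_F:*/18}
Op 7: unregister job_F -> active={job_B:*/7, job_D:*/9}
Op 8: register job_A */17 -> active={job_A:*/17, job_B:*/7, job_D:*/9}
Op 9: unregister job_A -> active={job_B:*/7, job_D:*/9}
  job_B: interval 7, next fire after T=214 is 217
  job_D: interval 9, next fire after T=214 is 216
Earliest = 216, winner (lex tiebreak) = job_D

Answer: job_D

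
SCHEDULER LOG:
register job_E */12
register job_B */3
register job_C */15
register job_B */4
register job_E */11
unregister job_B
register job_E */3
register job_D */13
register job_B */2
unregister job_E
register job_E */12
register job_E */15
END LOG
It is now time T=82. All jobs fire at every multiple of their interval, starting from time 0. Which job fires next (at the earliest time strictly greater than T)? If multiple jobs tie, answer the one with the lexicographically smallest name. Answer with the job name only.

Op 1: register job_E */12 -> active={job_E:*/12}
Op 2: register job_B */3 -> active={job_B:*/3, job_E:*/12}
Op 3: register job_C */15 -> active={job_B:*/3, job_C:*/15, job_E:*/12}
Op 4: register job_B */4 -> active={job_B:*/4, job_C:*/15, job_E:*/12}
Op 5: register job_E */11 -> active={job_B:*/4, job_C:*/15, job_E:*/11}
Op 6: unregister job_B -> active={job_C:*/15, job_E:*/11}
Op 7: register job_E */3 -> active={job_C:*/15, job_E:*/3}
Op 8: register job_D */13 -> active={job_C:*/15, job_D:*/13, job_E:*/3}
Op 9: register job_B */2 -> active={job_B:*/2, job_C:*/15, job_D:*/13, job_E:*/3}
Op 10: unregister job_E -> active={job_B:*/2, job_C:*/15, job_D:*/13}
Op 11: register job_E */12 -> active={job_B:*/2, job_C:*/15, job_D:*/13, job_E:*/12}
Op 12: register job_E */15 -> active={job_B:*/2, job_C:*/15, job_D:*/13, job_E:*/15}
  job_B: interval 2, next fire after T=82 is 84
  job_C: interval 15, next fire after T=82 is 90
  job_D: interval 13, next fire after T=82 is 91
  job_E: interval 15, next fire after T=82 is 90
Earliest = 84, winner (lex tiebreak) = job_B

Answer: job_B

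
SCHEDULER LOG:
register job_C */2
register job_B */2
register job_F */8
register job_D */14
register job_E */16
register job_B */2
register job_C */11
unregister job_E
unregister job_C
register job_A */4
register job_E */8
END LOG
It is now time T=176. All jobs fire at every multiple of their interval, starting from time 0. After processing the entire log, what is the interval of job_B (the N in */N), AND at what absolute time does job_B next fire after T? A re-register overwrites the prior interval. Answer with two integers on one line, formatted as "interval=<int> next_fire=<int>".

Op 1: register job_C */2 -> active={job_C:*/2}
Op 2: register job_B */2 -> active={job_B:*/2, job_C:*/2}
Op 3: register job_F */8 -> active={job_B:*/2, job_C:*/2, job_F:*/8}
Op 4: register job_D */14 -> active={job_B:*/2, job_C:*/2, job_D:*/14, job_F:*/8}
Op 5: register job_E */16 -> active={job_B:*/2, job_C:*/2, job_D:*/14, job_E:*/16, job_F:*/8}
Op 6: register job_B */2 -> active={job_B:*/2, job_C:*/2, job_D:*/14, job_E:*/16, job_F:*/8}
Op 7: register job_C */11 -> active={job_B:*/2, job_C:*/11, job_D:*/14, job_E:*/16, job_F:*/8}
Op 8: unregister job_E -> active={job_B:*/2, job_C:*/11, job_D:*/14, job_F:*/8}
Op 9: unregister job_C -> active={job_B:*/2, job_D:*/14, job_F:*/8}
Op 10: register job_A */4 -> active={job_A:*/4, job_B:*/2, job_D:*/14, job_F:*/8}
Op 11: register job_E */8 -> active={job_A:*/4, job_B:*/2, job_D:*/14, job_E:*/8, job_F:*/8}
Final interval of job_B = 2
Next fire of job_B after T=176: (176//2+1)*2 = 178

Answer: interval=2 next_fire=178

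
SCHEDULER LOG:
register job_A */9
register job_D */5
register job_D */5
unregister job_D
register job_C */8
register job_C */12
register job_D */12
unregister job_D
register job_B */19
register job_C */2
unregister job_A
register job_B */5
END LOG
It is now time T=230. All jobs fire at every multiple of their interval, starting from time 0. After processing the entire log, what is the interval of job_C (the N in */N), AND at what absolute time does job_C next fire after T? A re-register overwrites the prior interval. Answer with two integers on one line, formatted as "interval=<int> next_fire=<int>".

Answer: interval=2 next_fire=232

Derivation:
Op 1: register job_A */9 -> active={job_A:*/9}
Op 2: register job_D */5 -> active={job_A:*/9, job_D:*/5}
Op 3: register job_D */5 -> active={job_A:*/9, job_D:*/5}
Op 4: unregister job_D -> active={job_A:*/9}
Op 5: register job_C */8 -> active={job_A:*/9, job_C:*/8}
Op 6: register job_C */12 -> active={job_A:*/9, job_C:*/12}
Op 7: register job_D */12 -> active={job_A:*/9, job_C:*/12, job_D:*/12}
Op 8: unregister job_D -> active={job_A:*/9, job_C:*/12}
Op 9: register job_B */19 -> active={job_A:*/9, job_B:*/19, job_C:*/12}
Op 10: register job_C */2 -> active={job_A:*/9, job_B:*/19, job_C:*/2}
Op 11: unregister job_A -> active={job_B:*/19, job_C:*/2}
Op 12: register job_B */5 -> active={job_B:*/5, job_C:*/2}
Final interval of job_C = 2
Next fire of job_C after T=230: (230//2+1)*2 = 232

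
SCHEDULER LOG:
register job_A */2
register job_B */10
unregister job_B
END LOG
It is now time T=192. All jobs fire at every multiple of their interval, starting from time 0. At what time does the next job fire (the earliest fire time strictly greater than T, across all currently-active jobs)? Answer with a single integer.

Op 1: register job_A */2 -> active={job_A:*/2}
Op 2: register job_B */10 -> active={job_A:*/2, job_B:*/10}
Op 3: unregister job_B -> active={job_A:*/2}
  job_A: interval 2, next fire after T=192 is 194
Earliest fire time = 194 (job job_A)

Answer: 194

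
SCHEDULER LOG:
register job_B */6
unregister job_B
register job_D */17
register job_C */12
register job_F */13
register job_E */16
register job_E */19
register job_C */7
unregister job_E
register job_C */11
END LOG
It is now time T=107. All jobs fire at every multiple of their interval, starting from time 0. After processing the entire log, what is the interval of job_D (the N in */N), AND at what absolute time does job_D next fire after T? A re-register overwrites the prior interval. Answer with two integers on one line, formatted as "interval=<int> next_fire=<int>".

Op 1: register job_B */6 -> active={job_B:*/6}
Op 2: unregister job_B -> active={}
Op 3: register job_D */17 -> active={job_D:*/17}
Op 4: register job_C */12 -> active={job_C:*/12, job_D:*/17}
Op 5: register job_F */13 -> active={job_C:*/12, job_D:*/17, job_F:*/13}
Op 6: register job_E */16 -> active={job_C:*/12, job_D:*/17, job_E:*/16, job_F:*/13}
Op 7: register job_E */19 -> active={job_C:*/12, job_D:*/17, job_E:*/19, job_F:*/13}
Op 8: register job_C */7 -> active={job_C:*/7, job_D:*/17, job_E:*/19, job_F:*/13}
Op 9: unregister job_E -> active={job_C:*/7, job_D:*/17, job_F:*/13}
Op 10: register job_C */11 -> active={job_C:*/11, job_D:*/17, job_F:*/13}
Final interval of job_D = 17
Next fire of job_D after T=107: (107//17+1)*17 = 119

Answer: interval=17 next_fire=119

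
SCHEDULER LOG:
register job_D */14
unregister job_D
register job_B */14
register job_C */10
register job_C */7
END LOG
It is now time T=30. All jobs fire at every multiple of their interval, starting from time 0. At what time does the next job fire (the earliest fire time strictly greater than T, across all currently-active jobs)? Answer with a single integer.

Answer: 35

Derivation:
Op 1: register job_D */14 -> active={job_D:*/14}
Op 2: unregister job_D -> active={}
Op 3: register job_B */14 -> active={job_B:*/14}
Op 4: register job_C */10 -> active={job_B:*/14, job_C:*/10}
Op 5: register job_C */7 -> active={job_B:*/14, job_C:*/7}
  job_B: interval 14, next fire after T=30 is 42
  job_C: interval 7, next fire after T=30 is 35
Earliest fire time = 35 (job job_C)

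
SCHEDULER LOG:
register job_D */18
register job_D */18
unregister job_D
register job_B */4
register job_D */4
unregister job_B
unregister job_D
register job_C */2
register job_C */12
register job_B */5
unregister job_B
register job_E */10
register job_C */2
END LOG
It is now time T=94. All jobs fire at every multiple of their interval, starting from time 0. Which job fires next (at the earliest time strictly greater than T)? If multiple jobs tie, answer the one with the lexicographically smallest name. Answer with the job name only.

Answer: job_C

Derivation:
Op 1: register job_D */18 -> active={job_D:*/18}
Op 2: register job_D */18 -> active={job_D:*/18}
Op 3: unregister job_D -> active={}
Op 4: register job_B */4 -> active={job_B:*/4}
Op 5: register job_D */4 -> active={job_B:*/4, job_D:*/4}
Op 6: unregister job_B -> active={job_D:*/4}
Op 7: unregister job_D -> active={}
Op 8: register job_C */2 -> active={job_C:*/2}
Op 9: register job_C */12 -> active={job_C:*/12}
Op 10: register job_B */5 -> active={job_B:*/5, job_C:*/12}
Op 11: unregister job_B -> active={job_C:*/12}
Op 12: register job_E */10 -> active={job_C:*/12, job_E:*/10}
Op 13: register job_C */2 -> active={job_C:*/2, job_E:*/10}
  job_C: interval 2, next fire after T=94 is 96
  job_E: interval 10, next fire after T=94 is 100
Earliest = 96, winner (lex tiebreak) = job_C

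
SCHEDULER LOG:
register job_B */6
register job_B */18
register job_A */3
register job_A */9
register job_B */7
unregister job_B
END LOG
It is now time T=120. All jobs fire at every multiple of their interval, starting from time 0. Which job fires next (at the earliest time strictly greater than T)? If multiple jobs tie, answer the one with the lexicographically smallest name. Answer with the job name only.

Answer: job_A

Derivation:
Op 1: register job_B */6 -> active={job_B:*/6}
Op 2: register job_B */18 -> active={job_B:*/18}
Op 3: register job_A */3 -> active={job_A:*/3, job_B:*/18}
Op 4: register job_A */9 -> active={job_A:*/9, job_B:*/18}
Op 5: register job_B */7 -> active={job_A:*/9, job_B:*/7}
Op 6: unregister job_B -> active={job_A:*/9}
  job_A: interval 9, next fire after T=120 is 126
Earliest = 126, winner (lex tiebreak) = job_A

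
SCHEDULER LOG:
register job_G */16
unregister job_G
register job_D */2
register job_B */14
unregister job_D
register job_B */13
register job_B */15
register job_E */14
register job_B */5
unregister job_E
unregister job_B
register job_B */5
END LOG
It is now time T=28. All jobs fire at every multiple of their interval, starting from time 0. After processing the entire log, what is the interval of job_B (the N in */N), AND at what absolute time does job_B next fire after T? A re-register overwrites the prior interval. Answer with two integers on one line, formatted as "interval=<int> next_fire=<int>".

Answer: interval=5 next_fire=30

Derivation:
Op 1: register job_G */16 -> active={job_G:*/16}
Op 2: unregister job_G -> active={}
Op 3: register job_D */2 -> active={job_D:*/2}
Op 4: register job_B */14 -> active={job_B:*/14, job_D:*/2}
Op 5: unregister job_D -> active={job_B:*/14}
Op 6: register job_B */13 -> active={job_B:*/13}
Op 7: register job_B */15 -> active={job_B:*/15}
Op 8: register job_E */14 -> active={job_B:*/15, job_E:*/14}
Op 9: register job_B */5 -> active={job_B:*/5, job_E:*/14}
Op 10: unregister job_E -> active={job_B:*/5}
Op 11: unregister job_B -> active={}
Op 12: register job_B */5 -> active={job_B:*/5}
Final interval of job_B = 5
Next fire of job_B after T=28: (28//5+1)*5 = 30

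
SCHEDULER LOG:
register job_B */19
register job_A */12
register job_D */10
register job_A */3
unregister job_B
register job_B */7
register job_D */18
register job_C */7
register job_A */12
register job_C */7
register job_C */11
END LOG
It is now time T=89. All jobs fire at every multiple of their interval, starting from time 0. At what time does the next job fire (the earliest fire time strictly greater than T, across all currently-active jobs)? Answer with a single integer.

Op 1: register job_B */19 -> active={job_B:*/19}
Op 2: register job_A */12 -> active={job_A:*/12, job_B:*/19}
Op 3: register job_D */10 -> active={job_A:*/12, job_B:*/19, job_D:*/10}
Op 4: register job_A */3 -> active={job_A:*/3, job_B:*/19, job_D:*/10}
Op 5: unregister job_B -> active={job_A:*/3, job_D:*/10}
Op 6: register job_B */7 -> active={job_A:*/3, job_B:*/7, job_D:*/10}
Op 7: register job_D */18 -> active={job_A:*/3, job_B:*/7, job_D:*/18}
Op 8: register job_C */7 -> active={job_A:*/3, job_B:*/7, job_C:*/7, job_D:*/18}
Op 9: register job_A */12 -> active={job_A:*/12, job_B:*/7, job_C:*/7, job_D:*/18}
Op 10: register job_C */7 -> active={job_A:*/12, job_B:*/7, job_C:*/7, job_D:*/18}
Op 11: register job_C */11 -> active={job_A:*/12, job_B:*/7, job_C:*/11, job_D:*/18}
  job_A: interval 12, next fire after T=89 is 96
  job_B: interval 7, next fire after T=89 is 91
  job_C: interval 11, next fire after T=89 is 99
  job_D: interval 18, next fire after T=89 is 90
Earliest fire time = 90 (job job_D)

Answer: 90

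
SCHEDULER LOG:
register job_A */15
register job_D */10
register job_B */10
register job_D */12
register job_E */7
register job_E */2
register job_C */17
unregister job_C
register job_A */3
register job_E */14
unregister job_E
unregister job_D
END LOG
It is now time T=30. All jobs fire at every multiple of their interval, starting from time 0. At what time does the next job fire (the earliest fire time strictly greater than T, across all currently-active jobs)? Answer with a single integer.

Answer: 33

Derivation:
Op 1: register job_A */15 -> active={job_A:*/15}
Op 2: register job_D */10 -> active={job_A:*/15, job_D:*/10}
Op 3: register job_B */10 -> active={job_A:*/15, job_B:*/10, job_D:*/10}
Op 4: register job_D */12 -> active={job_A:*/15, job_B:*/10, job_D:*/12}
Op 5: register job_E */7 -> active={job_A:*/15, job_B:*/10, job_D:*/12, job_E:*/7}
Op 6: register job_E */2 -> active={job_A:*/15, job_B:*/10, job_D:*/12, job_E:*/2}
Op 7: register job_C */17 -> active={job_A:*/15, job_B:*/10, job_C:*/17, job_D:*/12, job_E:*/2}
Op 8: unregister job_C -> active={job_A:*/15, job_B:*/10, job_D:*/12, job_E:*/2}
Op 9: register job_A */3 -> active={job_A:*/3, job_B:*/10, job_D:*/12, job_E:*/2}
Op 10: register job_E */14 -> active={job_A:*/3, job_B:*/10, job_D:*/12, job_E:*/14}
Op 11: unregister job_E -> active={job_A:*/3, job_B:*/10, job_D:*/12}
Op 12: unregister job_D -> active={job_A:*/3, job_B:*/10}
  job_A: interval 3, next fire after T=30 is 33
  job_B: interval 10, next fire after T=30 is 40
Earliest fire time = 33 (job job_A)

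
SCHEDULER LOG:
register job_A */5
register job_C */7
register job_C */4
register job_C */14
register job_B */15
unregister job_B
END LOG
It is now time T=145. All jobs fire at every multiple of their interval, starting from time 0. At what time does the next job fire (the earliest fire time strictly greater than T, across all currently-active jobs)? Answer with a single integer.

Op 1: register job_A */5 -> active={job_A:*/5}
Op 2: register job_C */7 -> active={job_A:*/5, job_C:*/7}
Op 3: register job_C */4 -> active={job_A:*/5, job_C:*/4}
Op 4: register job_C */14 -> active={job_A:*/5, job_C:*/14}
Op 5: register job_B */15 -> active={job_A:*/5, job_B:*/15, job_C:*/14}
Op 6: unregister job_B -> active={job_A:*/5, job_C:*/14}
  job_A: interval 5, next fire after T=145 is 150
  job_C: interval 14, next fire after T=145 is 154
Earliest fire time = 150 (job job_A)

Answer: 150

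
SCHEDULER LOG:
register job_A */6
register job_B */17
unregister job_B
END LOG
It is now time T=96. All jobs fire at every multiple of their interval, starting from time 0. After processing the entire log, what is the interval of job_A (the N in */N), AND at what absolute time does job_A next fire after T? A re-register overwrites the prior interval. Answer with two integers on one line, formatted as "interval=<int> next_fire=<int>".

Op 1: register job_A */6 -> active={job_A:*/6}
Op 2: register job_B */17 -> active={job_A:*/6, job_B:*/17}
Op 3: unregister job_B -> active={job_A:*/6}
Final interval of job_A = 6
Next fire of job_A after T=96: (96//6+1)*6 = 102

Answer: interval=6 next_fire=102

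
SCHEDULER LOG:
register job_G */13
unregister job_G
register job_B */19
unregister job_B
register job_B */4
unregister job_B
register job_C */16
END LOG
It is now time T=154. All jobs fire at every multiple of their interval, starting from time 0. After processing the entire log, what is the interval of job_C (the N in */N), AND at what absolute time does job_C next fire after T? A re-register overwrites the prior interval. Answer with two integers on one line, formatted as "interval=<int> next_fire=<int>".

Op 1: register job_G */13 -> active={job_G:*/13}
Op 2: unregister job_G -> active={}
Op 3: register job_B */19 -> active={job_B:*/19}
Op 4: unregister job_B -> active={}
Op 5: register job_B */4 -> active={job_B:*/4}
Op 6: unregister job_B -> active={}
Op 7: register job_C */16 -> active={job_C:*/16}
Final interval of job_C = 16
Next fire of job_C after T=154: (154//16+1)*16 = 160

Answer: interval=16 next_fire=160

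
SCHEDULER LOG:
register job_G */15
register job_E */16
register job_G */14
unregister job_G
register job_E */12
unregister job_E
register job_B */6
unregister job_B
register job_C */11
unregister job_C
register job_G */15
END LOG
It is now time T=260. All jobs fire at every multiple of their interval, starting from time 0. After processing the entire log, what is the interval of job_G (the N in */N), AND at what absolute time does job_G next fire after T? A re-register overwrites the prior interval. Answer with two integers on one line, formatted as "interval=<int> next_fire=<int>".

Answer: interval=15 next_fire=270

Derivation:
Op 1: register job_G */15 -> active={job_G:*/15}
Op 2: register job_E */16 -> active={job_E:*/16, job_G:*/15}
Op 3: register job_G */14 -> active={job_E:*/16, job_G:*/14}
Op 4: unregister job_G -> active={job_E:*/16}
Op 5: register job_E */12 -> active={job_E:*/12}
Op 6: unregister job_E -> active={}
Op 7: register job_B */6 -> active={job_B:*/6}
Op 8: unregister job_B -> active={}
Op 9: register job_C */11 -> active={job_C:*/11}
Op 10: unregister job_C -> active={}
Op 11: register job_G */15 -> active={job_G:*/15}
Final interval of job_G = 15
Next fire of job_G after T=260: (260//15+1)*15 = 270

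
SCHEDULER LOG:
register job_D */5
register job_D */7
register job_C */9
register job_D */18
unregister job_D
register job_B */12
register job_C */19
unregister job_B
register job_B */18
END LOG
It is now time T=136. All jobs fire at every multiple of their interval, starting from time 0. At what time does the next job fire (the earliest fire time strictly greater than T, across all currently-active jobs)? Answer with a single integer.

Answer: 144

Derivation:
Op 1: register job_D */5 -> active={job_D:*/5}
Op 2: register job_D */7 -> active={job_D:*/7}
Op 3: register job_C */9 -> active={job_C:*/9, job_D:*/7}
Op 4: register job_D */18 -> active={job_C:*/9, job_D:*/18}
Op 5: unregister job_D -> active={job_C:*/9}
Op 6: register job_B */12 -> active={job_B:*/12, job_C:*/9}
Op 7: register job_C */19 -> active={job_B:*/12, job_C:*/19}
Op 8: unregister job_B -> active={job_C:*/19}
Op 9: register job_B */18 -> active={job_B:*/18, job_C:*/19}
  job_B: interval 18, next fire after T=136 is 144
  job_C: interval 19, next fire after T=136 is 152
Earliest fire time = 144 (job job_B)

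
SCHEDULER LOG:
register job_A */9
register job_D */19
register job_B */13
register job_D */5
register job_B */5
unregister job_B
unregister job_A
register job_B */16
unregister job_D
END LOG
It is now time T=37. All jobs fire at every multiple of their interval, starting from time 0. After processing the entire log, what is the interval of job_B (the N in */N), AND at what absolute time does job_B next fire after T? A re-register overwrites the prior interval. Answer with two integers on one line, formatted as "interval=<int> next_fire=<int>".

Op 1: register job_A */9 -> active={job_A:*/9}
Op 2: register job_D */19 -> active={job_A:*/9, job_D:*/19}
Op 3: register job_B */13 -> active={job_A:*/9, job_B:*/13, job_D:*/19}
Op 4: register job_D */5 -> active={job_A:*/9, job_B:*/13, job_D:*/5}
Op 5: register job_B */5 -> active={job_A:*/9, job_B:*/5, job_D:*/5}
Op 6: unregister job_B -> active={job_A:*/9, job_D:*/5}
Op 7: unregister job_A -> active={job_D:*/5}
Op 8: register job_B */16 -> active={job_B:*/16, job_D:*/5}
Op 9: unregister job_D -> active={job_B:*/16}
Final interval of job_B = 16
Next fire of job_B after T=37: (37//16+1)*16 = 48

Answer: interval=16 next_fire=48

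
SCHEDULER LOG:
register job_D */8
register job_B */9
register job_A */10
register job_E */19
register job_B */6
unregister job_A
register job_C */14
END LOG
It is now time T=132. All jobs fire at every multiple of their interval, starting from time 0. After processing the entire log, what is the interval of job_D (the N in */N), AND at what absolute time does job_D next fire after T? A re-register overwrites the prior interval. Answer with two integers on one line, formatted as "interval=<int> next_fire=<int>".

Op 1: register job_D */8 -> active={job_D:*/8}
Op 2: register job_B */9 -> active={job_B:*/9, job_D:*/8}
Op 3: register job_A */10 -> active={job_A:*/10, job_B:*/9, job_D:*/8}
Op 4: register job_E */19 -> active={job_A:*/10, job_B:*/9, job_D:*/8, job_E:*/19}
Op 5: register job_B */6 -> active={job_A:*/10, job_B:*/6, job_D:*/8, job_E:*/19}
Op 6: unregister job_A -> active={job_B:*/6, job_D:*/8, job_E:*/19}
Op 7: register job_C */14 -> active={job_B:*/6, job_C:*/14, job_D:*/8, job_E:*/19}
Final interval of job_D = 8
Next fire of job_D after T=132: (132//8+1)*8 = 136

Answer: interval=8 next_fire=136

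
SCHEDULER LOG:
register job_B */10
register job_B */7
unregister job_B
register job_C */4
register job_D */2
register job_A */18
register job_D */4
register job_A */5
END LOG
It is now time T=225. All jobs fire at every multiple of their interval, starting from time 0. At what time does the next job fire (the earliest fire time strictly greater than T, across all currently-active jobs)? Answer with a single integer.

Op 1: register job_B */10 -> active={job_B:*/10}
Op 2: register job_B */7 -> active={job_B:*/7}
Op 3: unregister job_B -> active={}
Op 4: register job_C */4 -> active={job_C:*/4}
Op 5: register job_D */2 -> active={job_C:*/4, job_D:*/2}
Op 6: register job_A */18 -> active={job_A:*/18, job_C:*/4, job_D:*/2}
Op 7: register job_D */4 -> active={job_A:*/18, job_C:*/4, job_D:*/4}
Op 8: register job_A */5 -> active={job_A:*/5, job_C:*/4, job_D:*/4}
  job_A: interval 5, next fire after T=225 is 230
  job_C: interval 4, next fire after T=225 is 228
  job_D: interval 4, next fire after T=225 is 228
Earliest fire time = 228 (job job_C)

Answer: 228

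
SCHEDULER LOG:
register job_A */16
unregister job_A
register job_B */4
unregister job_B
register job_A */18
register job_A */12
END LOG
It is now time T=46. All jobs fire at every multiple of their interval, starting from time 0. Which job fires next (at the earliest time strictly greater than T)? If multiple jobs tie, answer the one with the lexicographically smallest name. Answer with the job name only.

Op 1: register job_A */16 -> active={job_A:*/16}
Op 2: unregister job_A -> active={}
Op 3: register job_B */4 -> active={job_B:*/4}
Op 4: unregister job_B -> active={}
Op 5: register job_A */18 -> active={job_A:*/18}
Op 6: register job_A */12 -> active={job_A:*/12}
  job_A: interval 12, next fire after T=46 is 48
Earliest = 48, winner (lex tiebreak) = job_A

Answer: job_A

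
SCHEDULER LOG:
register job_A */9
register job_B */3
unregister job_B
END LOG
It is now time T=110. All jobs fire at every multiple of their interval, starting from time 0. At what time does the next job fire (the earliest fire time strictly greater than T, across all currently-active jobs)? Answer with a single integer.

Answer: 117

Derivation:
Op 1: register job_A */9 -> active={job_A:*/9}
Op 2: register job_B */3 -> active={job_A:*/9, job_B:*/3}
Op 3: unregister job_B -> active={job_A:*/9}
  job_A: interval 9, next fire after T=110 is 117
Earliest fire time = 117 (job job_A)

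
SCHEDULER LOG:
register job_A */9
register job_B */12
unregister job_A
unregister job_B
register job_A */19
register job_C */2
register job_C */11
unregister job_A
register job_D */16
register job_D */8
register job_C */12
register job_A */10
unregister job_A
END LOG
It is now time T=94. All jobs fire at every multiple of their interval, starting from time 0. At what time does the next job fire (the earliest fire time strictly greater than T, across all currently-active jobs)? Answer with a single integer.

Op 1: register job_A */9 -> active={job_A:*/9}
Op 2: register job_B */12 -> active={job_A:*/9, job_B:*/12}
Op 3: unregister job_A -> active={job_B:*/12}
Op 4: unregister job_B -> active={}
Op 5: register job_A */19 -> active={job_A:*/19}
Op 6: register job_C */2 -> active={job_A:*/19, job_C:*/2}
Op 7: register job_C */11 -> active={job_A:*/19, job_C:*/11}
Op 8: unregister job_A -> active={job_C:*/11}
Op 9: register job_D */16 -> active={job_C:*/11, job_D:*/16}
Op 10: register job_D */8 -> active={job_C:*/11, job_D:*/8}
Op 11: register job_C */12 -> active={job_C:*/12, job_D:*/8}
Op 12: register job_A */10 -> active={job_A:*/10, job_C:*/12, job_D:*/8}
Op 13: unregister job_A -> active={job_C:*/12, job_D:*/8}
  job_C: interval 12, next fire after T=94 is 96
  job_D: interval 8, next fire after T=94 is 96
Earliest fire time = 96 (job job_C)

Answer: 96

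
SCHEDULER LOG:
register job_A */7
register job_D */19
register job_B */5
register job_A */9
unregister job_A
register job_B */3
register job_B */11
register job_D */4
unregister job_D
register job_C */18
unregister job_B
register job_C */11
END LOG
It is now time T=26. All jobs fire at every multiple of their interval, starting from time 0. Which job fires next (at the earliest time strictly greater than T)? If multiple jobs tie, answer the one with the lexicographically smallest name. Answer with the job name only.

Op 1: register job_A */7 -> active={job_A:*/7}
Op 2: register job_D */19 -> active={job_A:*/7, job_D:*/19}
Op 3: register job_B */5 -> active={job_A:*/7, job_B:*/5, job_D:*/19}
Op 4: register job_A */9 -> active={job_A:*/9, job_B:*/5, job_D:*/19}
Op 5: unregister job_A -> active={job_B:*/5, job_D:*/19}
Op 6: register job_B */3 -> active={job_B:*/3, job_D:*/19}
Op 7: register job_B */11 -> active={job_B:*/11, job_D:*/19}
Op 8: register job_D */4 -> active={job_B:*/11, job_D:*/4}
Op 9: unregister job_D -> active={job_B:*/11}
Op 10: register job_C */18 -> active={job_B:*/11, job_C:*/18}
Op 11: unregister job_B -> active={job_C:*/18}
Op 12: register job_C */11 -> active={job_C:*/11}
  job_C: interval 11, next fire after T=26 is 33
Earliest = 33, winner (lex tiebreak) = job_C

Answer: job_C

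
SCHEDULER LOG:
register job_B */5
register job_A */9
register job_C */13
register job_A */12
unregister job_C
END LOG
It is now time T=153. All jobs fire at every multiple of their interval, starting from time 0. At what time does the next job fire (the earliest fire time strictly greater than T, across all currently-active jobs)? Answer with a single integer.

Answer: 155

Derivation:
Op 1: register job_B */5 -> active={job_B:*/5}
Op 2: register job_A */9 -> active={job_A:*/9, job_B:*/5}
Op 3: register job_C */13 -> active={job_A:*/9, job_B:*/5, job_C:*/13}
Op 4: register job_A */12 -> active={job_A:*/12, job_B:*/5, job_C:*/13}
Op 5: unregister job_C -> active={job_A:*/12, job_B:*/5}
  job_A: interval 12, next fire after T=153 is 156
  job_B: interval 5, next fire after T=153 is 155
Earliest fire time = 155 (job job_B)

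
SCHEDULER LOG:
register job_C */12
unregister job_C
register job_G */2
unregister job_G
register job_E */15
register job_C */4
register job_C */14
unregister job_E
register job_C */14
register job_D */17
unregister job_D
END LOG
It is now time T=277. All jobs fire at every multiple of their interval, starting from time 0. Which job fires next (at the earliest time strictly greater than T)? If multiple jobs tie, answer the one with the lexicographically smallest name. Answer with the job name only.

Answer: job_C

Derivation:
Op 1: register job_C */12 -> active={job_C:*/12}
Op 2: unregister job_C -> active={}
Op 3: register job_G */2 -> active={job_G:*/2}
Op 4: unregister job_G -> active={}
Op 5: register job_E */15 -> active={job_E:*/15}
Op 6: register job_C */4 -> active={job_C:*/4, job_E:*/15}
Op 7: register job_C */14 -> active={job_C:*/14, job_E:*/15}
Op 8: unregister job_E -> active={job_C:*/14}
Op 9: register job_C */14 -> active={job_C:*/14}
Op 10: register job_D */17 -> active={job_C:*/14, job_D:*/17}
Op 11: unregister job_D -> active={job_C:*/14}
  job_C: interval 14, next fire after T=277 is 280
Earliest = 280, winner (lex tiebreak) = job_C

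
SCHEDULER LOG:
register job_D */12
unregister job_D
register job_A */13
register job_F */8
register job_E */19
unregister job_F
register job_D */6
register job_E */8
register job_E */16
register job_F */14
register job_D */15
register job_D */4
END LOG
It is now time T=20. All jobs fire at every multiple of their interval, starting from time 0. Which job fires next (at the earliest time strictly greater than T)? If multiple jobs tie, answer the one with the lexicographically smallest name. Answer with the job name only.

Answer: job_D

Derivation:
Op 1: register job_D */12 -> active={job_D:*/12}
Op 2: unregister job_D -> active={}
Op 3: register job_A */13 -> active={job_A:*/13}
Op 4: register job_F */8 -> active={job_A:*/13, job_F:*/8}
Op 5: register job_E */19 -> active={job_A:*/13, job_E:*/19, job_F:*/8}
Op 6: unregister job_F -> active={job_A:*/13, job_E:*/19}
Op 7: register job_D */6 -> active={job_A:*/13, job_D:*/6, job_E:*/19}
Op 8: register job_E */8 -> active={job_A:*/13, job_D:*/6, job_E:*/8}
Op 9: register job_E */16 -> active={job_A:*/13, job_D:*/6, job_E:*/16}
Op 10: register job_F */14 -> active={job_A:*/13, job_D:*/6, job_E:*/16, job_F:*/14}
Op 11: register job_D */15 -> active={job_A:*/13, job_D:*/15, job_E:*/16, job_F:*/14}
Op 12: register job_D */4 -> active={job_A:*/13, job_D:*/4, job_E:*/16, job_F:*/14}
  job_A: interval 13, next fire after T=20 is 26
  job_D: interval 4, next fire after T=20 is 24
  job_E: interval 16, next fire after T=20 is 32
  job_F: interval 14, next fire after T=20 is 28
Earliest = 24, winner (lex tiebreak) = job_D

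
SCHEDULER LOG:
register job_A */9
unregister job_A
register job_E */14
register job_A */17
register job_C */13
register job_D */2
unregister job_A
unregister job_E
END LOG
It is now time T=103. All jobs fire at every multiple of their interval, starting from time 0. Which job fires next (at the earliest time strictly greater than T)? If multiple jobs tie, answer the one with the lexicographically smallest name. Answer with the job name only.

Op 1: register job_A */9 -> active={job_A:*/9}
Op 2: unregister job_A -> active={}
Op 3: register job_E */14 -> active={job_E:*/14}
Op 4: register job_A */17 -> active={job_A:*/17, job_E:*/14}
Op 5: register job_C */13 -> active={job_A:*/17, job_C:*/13, job_E:*/14}
Op 6: register job_D */2 -> active={job_A:*/17, job_C:*/13, job_D:*/2, job_E:*/14}
Op 7: unregister job_A -> active={job_C:*/13, job_D:*/2, job_E:*/14}
Op 8: unregister job_E -> active={job_C:*/13, job_D:*/2}
  job_C: interval 13, next fire after T=103 is 104
  job_D: interval 2, next fire after T=103 is 104
Earliest = 104, winner (lex tiebreak) = job_C

Answer: job_C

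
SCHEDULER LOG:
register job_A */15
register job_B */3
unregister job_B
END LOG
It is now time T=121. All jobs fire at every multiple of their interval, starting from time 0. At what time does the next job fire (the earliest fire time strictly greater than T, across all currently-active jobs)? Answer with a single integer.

Op 1: register job_A */15 -> active={job_A:*/15}
Op 2: register job_B */3 -> active={job_A:*/15, job_B:*/3}
Op 3: unregister job_B -> active={job_A:*/15}
  job_A: interval 15, next fire after T=121 is 135
Earliest fire time = 135 (job job_A)

Answer: 135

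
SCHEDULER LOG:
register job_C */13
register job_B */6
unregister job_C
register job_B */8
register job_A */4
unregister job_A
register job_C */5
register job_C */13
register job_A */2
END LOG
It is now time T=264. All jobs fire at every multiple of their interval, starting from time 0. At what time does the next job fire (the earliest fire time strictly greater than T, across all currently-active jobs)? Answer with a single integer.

Answer: 266

Derivation:
Op 1: register job_C */13 -> active={job_C:*/13}
Op 2: register job_B */6 -> active={job_B:*/6, job_C:*/13}
Op 3: unregister job_C -> active={job_B:*/6}
Op 4: register job_B */8 -> active={job_B:*/8}
Op 5: register job_A */4 -> active={job_A:*/4, job_B:*/8}
Op 6: unregister job_A -> active={job_B:*/8}
Op 7: register job_C */5 -> active={job_B:*/8, job_C:*/5}
Op 8: register job_C */13 -> active={job_B:*/8, job_C:*/13}
Op 9: register job_A */2 -> active={job_A:*/2, job_B:*/8, job_C:*/13}
  job_A: interval 2, next fire after T=264 is 266
  job_B: interval 8, next fire after T=264 is 272
  job_C: interval 13, next fire after T=264 is 273
Earliest fire time = 266 (job job_A)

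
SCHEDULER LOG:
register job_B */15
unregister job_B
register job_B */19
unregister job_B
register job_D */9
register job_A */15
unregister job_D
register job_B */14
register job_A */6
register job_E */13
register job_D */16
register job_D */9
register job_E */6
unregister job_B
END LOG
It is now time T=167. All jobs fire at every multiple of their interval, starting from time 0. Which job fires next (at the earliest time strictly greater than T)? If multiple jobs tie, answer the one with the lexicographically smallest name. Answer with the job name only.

Answer: job_A

Derivation:
Op 1: register job_B */15 -> active={job_B:*/15}
Op 2: unregister job_B -> active={}
Op 3: register job_B */19 -> active={job_B:*/19}
Op 4: unregister job_B -> active={}
Op 5: register job_D */9 -> active={job_D:*/9}
Op 6: register job_A */15 -> active={job_A:*/15, job_D:*/9}
Op 7: unregister job_D -> active={job_A:*/15}
Op 8: register job_B */14 -> active={job_A:*/15, job_B:*/14}
Op 9: register job_A */6 -> active={job_A:*/6, job_B:*/14}
Op 10: register job_E */13 -> active={job_A:*/6, job_B:*/14, job_E:*/13}
Op 11: register job_D */16 -> active={job_A:*/6, job_B:*/14, job_D:*/16, job_E:*/13}
Op 12: register job_D */9 -> active={job_A:*/6, job_B:*/14, job_D:*/9, job_E:*/13}
Op 13: register job_E */6 -> active={job_A:*/6, job_B:*/14, job_D:*/9, job_E:*/6}
Op 14: unregister job_B -> active={job_A:*/6, job_D:*/9, job_E:*/6}
  job_A: interval 6, next fire after T=167 is 168
  job_D: interval 9, next fire after T=167 is 171
  job_E: interval 6, next fire after T=167 is 168
Earliest = 168, winner (lex tiebreak) = job_A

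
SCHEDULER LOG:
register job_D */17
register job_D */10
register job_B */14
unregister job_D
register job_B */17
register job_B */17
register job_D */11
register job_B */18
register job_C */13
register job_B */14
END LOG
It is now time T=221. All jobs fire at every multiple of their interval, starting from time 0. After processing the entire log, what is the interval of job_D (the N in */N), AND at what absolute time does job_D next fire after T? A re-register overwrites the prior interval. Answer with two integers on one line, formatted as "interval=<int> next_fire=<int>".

Answer: interval=11 next_fire=231

Derivation:
Op 1: register job_D */17 -> active={job_D:*/17}
Op 2: register job_D */10 -> active={job_D:*/10}
Op 3: register job_B */14 -> active={job_B:*/14, job_D:*/10}
Op 4: unregister job_D -> active={job_B:*/14}
Op 5: register job_B */17 -> active={job_B:*/17}
Op 6: register job_B */17 -> active={job_B:*/17}
Op 7: register job_D */11 -> active={job_B:*/17, job_D:*/11}
Op 8: register job_B */18 -> active={job_B:*/18, job_D:*/11}
Op 9: register job_C */13 -> active={job_B:*/18, job_C:*/13, job_D:*/11}
Op 10: register job_B */14 -> active={job_B:*/14, job_C:*/13, job_D:*/11}
Final interval of job_D = 11
Next fire of job_D after T=221: (221//11+1)*11 = 231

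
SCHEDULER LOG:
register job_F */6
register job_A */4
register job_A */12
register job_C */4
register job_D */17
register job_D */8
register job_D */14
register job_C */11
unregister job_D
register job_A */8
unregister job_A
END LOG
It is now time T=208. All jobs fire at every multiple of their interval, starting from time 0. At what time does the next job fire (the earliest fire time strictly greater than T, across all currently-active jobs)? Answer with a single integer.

Answer: 209

Derivation:
Op 1: register job_F */6 -> active={job_F:*/6}
Op 2: register job_A */4 -> active={job_A:*/4, job_F:*/6}
Op 3: register job_A */12 -> active={job_A:*/12, job_F:*/6}
Op 4: register job_C */4 -> active={job_A:*/12, job_C:*/4, job_F:*/6}
Op 5: register job_D */17 -> active={job_A:*/12, job_C:*/4, job_D:*/17, job_F:*/6}
Op 6: register job_D */8 -> active={job_A:*/12, job_C:*/4, job_D:*/8, job_F:*/6}
Op 7: register job_D */14 -> active={job_A:*/12, job_C:*/4, job_D:*/14, job_F:*/6}
Op 8: register job_C */11 -> active={job_A:*/12, job_C:*/11, job_D:*/14, job_F:*/6}
Op 9: unregister job_D -> active={job_A:*/12, job_C:*/11, job_F:*/6}
Op 10: register job_A */8 -> active={job_A:*/8, job_C:*/11, job_F:*/6}
Op 11: unregister job_A -> active={job_C:*/11, job_F:*/6}
  job_C: interval 11, next fire after T=208 is 209
  job_F: interval 6, next fire after T=208 is 210
Earliest fire time = 209 (job job_C)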